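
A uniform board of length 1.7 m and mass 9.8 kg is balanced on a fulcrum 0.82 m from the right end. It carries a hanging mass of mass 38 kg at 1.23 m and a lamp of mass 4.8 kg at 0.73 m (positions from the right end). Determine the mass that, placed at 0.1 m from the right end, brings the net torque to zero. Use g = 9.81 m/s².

m ≈ 21.4 kg

About the fulcrum (at 0.82 m from the right end):
Beam weight: 9.8 × 9.81 = 96.14 N down at 0.85 m → arm 0.03 m, τ = 96.14 × 0.03 = 2.884 N·m counterclockwise.
Hanging mass: 38 × 9.81 = 372.8 N down at 1.23 m → arm 0.41 m, τ = 372.8 × 0.41 = 152.8 N·m counterclockwise.
Lamp: 4.8 × 9.81 = 47.09 N down at 0.73 m → arm 0.09 m, τ = 47.09 × 0.09 = 4.238 N·m clockwise.
Net moment of known loads = 151.4 N·m counterclockwise.
An unknown mass m at 0.1 m has arm 0.72 m; its moment is m·g·0.72 clockwise.
For rotational equilibrium, m × 9.81 × 0.72 = 151.4, so m = 151.4 / (9.81 × 0.72) = 21.4 kg.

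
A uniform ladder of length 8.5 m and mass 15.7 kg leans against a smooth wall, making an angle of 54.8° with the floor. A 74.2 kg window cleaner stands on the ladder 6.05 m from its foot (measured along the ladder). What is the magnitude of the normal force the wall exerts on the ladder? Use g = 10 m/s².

Choose the foot of the ladder as the axis so the floor normal and friction both act there and drop out.
Ladder weight 15.7×10 = 157 N acts at 4.25 m along the ladder; its horizontal arm is 4.25·cos54.8° = 2.45 m → τ = 384.7 N·m clockwise.
Window cleaner: 74.2×10 = 742 N at 6.05 m → arm 3.487 m → τ = 2587 N·m clockwise.
Wall normal N acts horizontally at the top; its moment arm is the height L sinθ = 8.5·sin54.8° = 6.946 m, counterclockwise.
For rotational equilibrium, N × 6.946 = 2972, so N = 428 N.

N_wall ≈ 428 N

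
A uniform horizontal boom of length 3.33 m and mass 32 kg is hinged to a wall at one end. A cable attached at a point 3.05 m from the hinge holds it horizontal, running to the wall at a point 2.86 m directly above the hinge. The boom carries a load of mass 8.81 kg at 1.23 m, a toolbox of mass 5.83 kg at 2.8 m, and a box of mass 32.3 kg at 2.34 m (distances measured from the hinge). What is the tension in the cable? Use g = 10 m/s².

T ≈ 748 N

Taking torques about the hinge:
Beam weight: 32 × 10 = 320 N down at 1.665 m → arm 1.665 m, τ = 320 × 1.665 = 532.8 N·m clockwise.
Load: 8.81 × 10 = 88.1 N down at 1.23 m → arm 1.23 m, τ = 88.1 × 1.23 = 108.4 N·m clockwise.
Toolbox: 5.83 × 10 = 58.3 N down at 2.8 m → arm 2.8 m, τ = 58.3 × 2.8 = 163.2 N·m clockwise.
Box: 32.3 × 10 = 323 N down at 2.34 m → arm 2.34 m, τ = 323 × 2.34 = 755.8 N·m clockwise.
Total clockwise load moment = 1560 N·m.
The cable tension T acts at 3.05 m; only its component perpendicular to the boom, T sinθ, produces torque. sinθ = h/√(h²+d²) = 2.86/√(2.86²+3.05²) = 0.684.
Balancing moments: T × 3.05 × 0.684 = 1560, giving T = 1560 / 2.086 = 748 N.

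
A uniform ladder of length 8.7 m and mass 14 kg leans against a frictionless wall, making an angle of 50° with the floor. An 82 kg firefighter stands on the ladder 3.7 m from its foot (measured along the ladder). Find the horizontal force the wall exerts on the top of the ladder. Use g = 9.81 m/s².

Taking torques about the foot of the ladder:
Ladder weight 14×9.81 = 137.3 N acts at 4.35 m along the ladder; its horizontal arm is 4.35·cos50° = 2.796 m → τ = 383.9 N·m clockwise.
Firefighter: 82×9.81 = 804.4 N at 3.7 m → arm 2.378 m → τ = 1913 N·m clockwise.
Wall normal N acts horizontally at the top; its moment arm is the height L sinθ = 8.7·sin50° = 6.665 m, counterclockwise.
Στ = 0 ⇒ N × 6.665 = 2297 ⇒ N = 345 N.

N_wall ≈ 345 N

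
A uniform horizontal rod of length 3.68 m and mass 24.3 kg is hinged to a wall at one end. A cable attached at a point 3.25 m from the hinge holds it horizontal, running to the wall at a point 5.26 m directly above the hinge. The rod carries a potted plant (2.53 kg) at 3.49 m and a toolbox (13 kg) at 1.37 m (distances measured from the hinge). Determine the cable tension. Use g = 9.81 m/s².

Take moments about the hinge.
Beam weight: 24.3 × 9.81 = 238.4 N down at 1.84 m → arm 1.84 m, τ = 238.4 × 1.84 = 438.7 N·m clockwise.
Potted plant: 2.53 × 9.81 = 24.82 N down at 3.49 m → arm 3.49 m, τ = 24.82 × 3.49 = 86.62 N·m clockwise.
Toolbox: 13 × 9.81 = 127.5 N down at 1.37 m → arm 1.37 m, τ = 127.5 × 1.37 = 174.7 N·m clockwise.
Total clockwise load moment = 700 N·m.
The cable tension T acts at 3.25 m; only its component perpendicular to the rod, T sinθ, produces torque. sinθ = h/√(h²+d²) = 5.26/√(5.26²+3.25²) = 0.8507.
Balancing moments: T × 3.25 × 0.8507 = 700, giving T = 700 / 2.765 = 253 N.

T ≈ 253 N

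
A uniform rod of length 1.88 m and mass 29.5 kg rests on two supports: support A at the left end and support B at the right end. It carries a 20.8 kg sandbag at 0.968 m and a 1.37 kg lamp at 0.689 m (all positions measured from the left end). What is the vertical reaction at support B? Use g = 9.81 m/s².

Take moments about support A.
Beam weight: 29.5 × 9.81 = 289.4 N down at 0.94 m → arm 0.94 m, τ = 289.4 × 0.94 = 272 N·m clockwise.
Sandbag: 20.8 × 9.81 = 204 N down at 0.968 m → arm 0.968 m, τ = 204 × 0.968 = 197.5 N·m clockwise.
Lamp: 1.37 × 9.81 = 13.44 N down at 0.689 m → arm 0.689 m, τ = 13.44 × 0.689 = 9.26 N·m clockwise.
Net load moment about support A = 478.8 N·m clockwise.
Reaction R at support B is upward at 1.88 m, arm 1.88 m → moment R × 1.88 counterclockwise.
Balancing moments: R × 1.88 = 478.8, giving R = 255 N.

R_B ≈ 255 N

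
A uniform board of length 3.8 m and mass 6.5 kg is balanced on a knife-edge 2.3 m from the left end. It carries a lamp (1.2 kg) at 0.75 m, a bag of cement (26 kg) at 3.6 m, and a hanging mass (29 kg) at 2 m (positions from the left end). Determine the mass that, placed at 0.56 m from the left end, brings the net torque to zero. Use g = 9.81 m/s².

About the knife-edge (at 2.3 m from the left end):
Beam weight: 6.5 × 9.81 = 63.77 N down at 1.9 m → arm 0.4 m, τ = 63.77 × 0.4 = 25.51 N·m counterclockwise.
Lamp: 1.2 × 9.81 = 11.77 N down at 0.75 m → arm 1.55 m, τ = 11.77 × 1.55 = 18.24 N·m counterclockwise.
Bag of cement: 26 × 9.81 = 255.1 N down at 3.6 m → arm 1.3 m, τ = 255.1 × 1.3 = 331.6 N·m clockwise.
Hanging mass: 29 × 9.81 = 284.5 N down at 2 m → arm 0.3 m, τ = 284.5 × 0.3 = 85.35 N·m counterclockwise.
Net moment of known loads = 202.5 N·m clockwise.
An unknown mass m at 0.56 m has arm 1.74 m; its moment is m·g·1.74 counterclockwise.
For rotational equilibrium, m × 9.81 × 1.74 = 202.5, so m = 202.5 / (9.81 × 1.74) = 11.9 kg.

m ≈ 11.9 kg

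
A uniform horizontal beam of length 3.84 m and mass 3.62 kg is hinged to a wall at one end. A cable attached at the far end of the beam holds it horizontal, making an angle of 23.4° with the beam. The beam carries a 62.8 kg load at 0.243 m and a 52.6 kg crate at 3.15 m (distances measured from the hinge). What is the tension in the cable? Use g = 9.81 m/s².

T ≈ 1210 N

Choose the hinge as the axis so the unknown hinge reaction has zero arm there.
Beam weight: 3.62 × 9.81 = 35.51 N down at 1.92 m → arm 1.92 m, τ = 35.51 × 1.92 = 68.18 N·m clockwise.
Load: 62.8 × 9.81 = 616.1 N down at 0.243 m → arm 0.243 m, τ = 616.1 × 0.243 = 149.7 N·m clockwise.
Crate: 52.6 × 9.81 = 516 N down at 3.15 m → arm 3.15 m, τ = 516 × 3.15 = 1625 N·m clockwise.
Total clockwise load moment = 1843 N·m.
The cable tension T acts at 3.84 m; only its component perpendicular to the beam, T sinθ, produces torque. sin 23.4° = 0.3971.
For rotational equilibrium, T × 3.84 × 0.3971 = 1843, so T = 1843 / 1.525 = 1210 N.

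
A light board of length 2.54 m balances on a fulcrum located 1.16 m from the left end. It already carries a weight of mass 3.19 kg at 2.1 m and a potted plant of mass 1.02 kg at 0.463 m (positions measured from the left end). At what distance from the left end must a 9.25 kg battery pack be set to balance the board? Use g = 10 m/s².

x ≈ 0.913 m from the left end

Taking torques about the fulcrum (at 1.16 m from the left end):
Weight: 3.19 × 10 = 31.9 N down at 2.1 m → arm 0.94 m, τ = 31.9 × 0.94 = 29.99 N·m clockwise.
Potted plant: 1.02 × 10 = 10.2 N down at 0.463 m → arm 0.697 m, τ = 10.2 × 0.697 = 7.109 N·m counterclockwise.
Net moment of existing loads = 22.88 N·m clockwise.
The battery pack weighs 9.25 × 10 = 92.5 N and must supply an equal counterclockwise moment, so its lever arm about the fulcrum is 22.88 / 92.5 = 0.247 m.
That puts it at 1.16 − 0.247 = 0.913 m from the left end.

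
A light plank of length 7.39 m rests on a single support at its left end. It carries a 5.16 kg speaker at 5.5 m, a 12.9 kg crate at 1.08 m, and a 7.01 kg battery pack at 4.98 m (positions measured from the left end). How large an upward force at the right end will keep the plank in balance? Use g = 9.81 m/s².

F ≈ 103 N

Sum moments about the left end (the unknown pivot reaction has zero arm there).
Speaker: 5.16 × 9.81 = 50.62 N down at 5.5 m → arm 5.5 m, τ = 50.62 × 5.5 = 278.4 N·m clockwise.
Crate: 12.9 × 9.81 = 126.5 N down at 1.08 m → arm 1.08 m, τ = 126.5 × 1.08 = 136.6 N·m clockwise.
Battery pack: 7.01 × 9.81 = 68.77 N down at 4.98 m → arm 4.98 m, τ = 68.77 × 4.98 = 342.5 N·m clockwise.
Net moment of the loads = 757.5 N·m clockwise.
The upward force F acts at the right end, arm 7.39 m, giving F × 7.39 counterclockwise.
Setting net torque to zero: F × 7.39 = 757.5 → F = 757.5 / 7.39 = 103 N.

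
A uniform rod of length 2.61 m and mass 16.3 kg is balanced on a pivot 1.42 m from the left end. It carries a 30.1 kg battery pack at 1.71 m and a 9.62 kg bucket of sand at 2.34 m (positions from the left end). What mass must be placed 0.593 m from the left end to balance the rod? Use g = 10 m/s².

About the pivot (at 1.42 m from the left end):
Beam weight: 16.3 × 10 = 163 N down at 1.305 m → arm 0.115 m, τ = 163 × 0.115 = 18.75 N·m counterclockwise.
Battery pack: 30.1 × 10 = 301 N down at 1.71 m → arm 0.29 m, τ = 301 × 0.29 = 87.29 N·m clockwise.
Bucket of sand: 9.62 × 10 = 96.2 N down at 2.34 m → arm 0.92 m, τ = 96.2 × 0.92 = 88.5 N·m clockwise.
Net moment of known loads = 157 N·m clockwise.
An unknown mass m at 0.593 m has arm 0.827 m; its moment is m·g·0.827 counterclockwise.
Balancing moments: m × 10 × 0.827 = 157, giving m = 157 / (10 × 0.827) = 19 kg.

m ≈ 19 kg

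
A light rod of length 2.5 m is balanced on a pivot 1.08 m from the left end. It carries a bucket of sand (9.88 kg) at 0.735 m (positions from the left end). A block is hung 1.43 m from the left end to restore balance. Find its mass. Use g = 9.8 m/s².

m ≈ 9.74 kg

Take moments about the pivot (at 1.08 m from the left end).
Bucket of sand: 9.88 × 9.8 = 96.82 N down at 0.735 m → arm 0.345 m, τ = 96.82 × 0.345 = 33.4 N·m counterclockwise.
Net moment of known loads = 33.4 N·m counterclockwise.
An unknown mass m at 1.43 m has arm 0.35 m; its moment is m·g·0.35 clockwise.
Στ = 0 ⇒ m × 9.8 × 0.35 = 33.4 ⇒ m = 33.4 / (9.8 × 0.35) = 9.74 kg.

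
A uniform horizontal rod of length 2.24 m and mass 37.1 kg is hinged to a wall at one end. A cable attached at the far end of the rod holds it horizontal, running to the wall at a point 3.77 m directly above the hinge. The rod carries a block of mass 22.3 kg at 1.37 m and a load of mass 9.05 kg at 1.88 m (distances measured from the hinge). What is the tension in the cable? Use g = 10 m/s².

T ≈ 463 N

About the hinge:
Beam weight: 37.1 × 10 = 371 N down at 1.12 m → arm 1.12 m, τ = 371 × 1.12 = 415.5 N·m clockwise.
Block: 22.3 × 10 = 223 N down at 1.37 m → arm 1.37 m, τ = 223 × 1.37 = 305.5 N·m clockwise.
Load: 9.05 × 10 = 90.5 N down at 1.88 m → arm 1.88 m, τ = 90.5 × 1.88 = 170.1 N·m clockwise.
Total clockwise load moment = 891.1 N·m.
The cable tension T acts at 2.24 m; only its component perpendicular to the rod, T sinθ, produces torque. sinθ = h/√(h²+d²) = 3.77/√(3.77²+2.24²) = 0.8597.
For rotational equilibrium, T × 2.24 × 0.8597 = 891.1, so T = 891.1 / 1.926 = 463 N.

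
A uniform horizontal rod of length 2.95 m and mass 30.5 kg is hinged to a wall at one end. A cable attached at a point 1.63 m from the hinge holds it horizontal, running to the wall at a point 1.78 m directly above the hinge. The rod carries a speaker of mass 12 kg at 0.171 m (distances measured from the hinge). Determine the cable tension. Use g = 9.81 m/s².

T ≈ 384 N

Take moments about the hinge.
Beam weight: 30.5 × 9.81 = 299.2 N down at 1.475 m → arm 1.475 m, τ = 299.2 × 1.475 = 441.3 N·m clockwise.
Speaker: 12 × 9.81 = 117.7 N down at 0.171 m → arm 0.171 m, τ = 117.7 × 0.171 = 20.13 N·m clockwise.
Total clockwise load moment = 461.4 N·m.
The cable tension T acts at 1.63 m; only its component perpendicular to the rod, T sinθ, produces torque. sinθ = h/√(h²+d²) = 1.78/√(1.78²+1.63²) = 0.7375.
For rotational equilibrium, T × 1.63 × 0.7375 = 461.4, so T = 461.4 / 1.202 = 384 N.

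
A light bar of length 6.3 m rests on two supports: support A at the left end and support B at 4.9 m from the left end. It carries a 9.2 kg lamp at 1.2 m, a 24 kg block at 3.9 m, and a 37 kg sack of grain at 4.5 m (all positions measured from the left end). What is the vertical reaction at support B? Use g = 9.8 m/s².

Taking torques about support A:
Lamp: 9.2 × 9.8 = 90.16 N down at 1.2 m → arm 1.2 m, τ = 90.16 × 1.2 = 108.2 N·m clockwise.
Block: 24 × 9.8 = 235.2 N down at 3.9 m → arm 3.9 m, τ = 235.2 × 3.9 = 917.3 N·m clockwise.
Sack of grain: 37 × 9.8 = 362.6 N down at 4.5 m → arm 4.5 m, τ = 362.6 × 4.5 = 1632 N·m clockwise.
Net load moment about support A = 2658 N·m clockwise.
Reaction R at support B is upward at 4.9 m, arm 4.9 m → moment R × 4.9 counterclockwise.
Balancing moments: R × 4.9 = 2658, giving R = 542 N.

R_B ≈ 542 N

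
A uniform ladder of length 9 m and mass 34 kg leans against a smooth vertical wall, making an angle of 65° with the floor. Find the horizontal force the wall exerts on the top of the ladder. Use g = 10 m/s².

Taking torques about the foot of the ladder:
Ladder weight 34×10 = 340 N acts at 4.5 m along the ladder; its horizontal arm is 4.5·cos65° = 1.902 m → τ = 646.7 N·m clockwise.
Wall normal N acts horizontally at the top; its moment arm is the height L sinθ = 9·sin65° = 8.157 m, counterclockwise.
Setting net torque to zero: N × 8.157 = 646.7 → N = 79.3 N.

N_wall ≈ 79.3 N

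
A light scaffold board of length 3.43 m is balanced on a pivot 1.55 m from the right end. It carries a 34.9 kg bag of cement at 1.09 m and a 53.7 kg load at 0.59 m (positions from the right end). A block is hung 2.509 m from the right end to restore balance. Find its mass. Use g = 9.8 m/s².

Choose the pivot (at 1.55 m from the right end) as the axis so the support reaction has zero arm there.
Bag of cement: 34.9 × 9.8 = 342 N down at 1.09 m → arm 0.46 m, τ = 342 × 0.46 = 157.3 N·m clockwise.
Load: 53.7 × 9.8 = 526.3 N down at 0.59 m → arm 0.96 m, τ = 526.3 × 0.96 = 505.2 N·m clockwise.
Net moment of known loads = 662.5 N·m clockwise.
An unknown mass m at 2.509 m has arm 0.959 m; its moment is m·g·0.959 counterclockwise.
Setting net torque to zero: m × 9.8 × 0.959 = 662.5 → m = 662.5 / (9.8 × 0.959) = 70.5 kg.

m ≈ 70.5 kg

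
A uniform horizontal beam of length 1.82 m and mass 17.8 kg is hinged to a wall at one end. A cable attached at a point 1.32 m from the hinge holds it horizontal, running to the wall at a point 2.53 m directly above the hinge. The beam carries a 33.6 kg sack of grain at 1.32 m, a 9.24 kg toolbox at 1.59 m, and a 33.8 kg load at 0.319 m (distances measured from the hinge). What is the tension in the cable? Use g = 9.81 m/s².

Taking torques about the hinge:
Beam weight: 17.8 × 9.81 = 174.6 N down at 0.91 m → arm 0.91 m, τ = 174.6 × 0.91 = 158.9 N·m clockwise.
Sack of grain: 33.6 × 9.81 = 329.6 N down at 1.32 m → arm 1.32 m, τ = 329.6 × 1.32 = 435.1 N·m clockwise.
Toolbox: 9.24 × 9.81 = 90.64 N down at 1.59 m → arm 1.59 m, τ = 90.64 × 1.59 = 144.1 N·m clockwise.
Load: 33.8 × 9.81 = 331.6 N down at 0.319 m → arm 0.319 m, τ = 331.6 × 0.319 = 105.8 N·m clockwise.
Total clockwise load moment = 843.9 N·m.
The cable tension T acts at 1.32 m; only its component perpendicular to the beam, T sinθ, produces torque. sinθ = h/√(h²+d²) = 2.53/√(2.53²+1.32²) = 0.8866.
Setting net torque to zero: T × 1.32 × 0.8866 = 843.9 → T = 843.9 / 1.17 = 721 N.

T ≈ 721 N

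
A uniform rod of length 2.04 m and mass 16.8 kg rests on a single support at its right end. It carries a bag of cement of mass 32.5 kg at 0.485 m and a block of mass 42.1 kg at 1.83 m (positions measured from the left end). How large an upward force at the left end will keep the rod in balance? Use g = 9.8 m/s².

F ≈ 368 N

Sum moments about the right end (the unknown pivot reaction has zero arm there).
Beam weight: 16.8 × 9.8 = 164.6 N down at 1.02 m → arm 1.02 m, τ = 164.6 × 1.02 = 167.9 N·m counterclockwise.
Bag of cement: 32.5 × 9.8 = 318.5 N down at 0.485 m → arm 1.555 m, τ = 318.5 × 1.555 = 495.3 N·m counterclockwise.
Block: 42.1 × 9.8 = 412.6 N down at 1.83 m → arm 0.21 m, τ = 412.6 × 0.21 = 86.65 N·m counterclockwise.
Net moment of the loads = 749.9 N·m counterclockwise.
The upward force F acts at the left end, arm 2.04 m, giving F × 2.04 clockwise.
Στ = 0 ⇒ F × 2.04 = 749.9 ⇒ F = 749.9 / 2.04 = 368 N.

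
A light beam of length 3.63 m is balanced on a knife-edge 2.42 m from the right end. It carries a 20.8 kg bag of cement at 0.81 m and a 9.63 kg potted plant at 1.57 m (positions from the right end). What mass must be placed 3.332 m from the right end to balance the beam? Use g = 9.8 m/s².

m ≈ 45.7 kg

Taking torques about the knife-edge (at 2.42 m from the right end):
Bag of cement: 20.8 × 9.8 = 203.8 N down at 0.81 m → arm 1.61 m, τ = 203.8 × 1.61 = 328.1 N·m clockwise.
Potted plant: 9.63 × 9.8 = 94.37 N down at 1.57 m → arm 0.85 m, τ = 94.37 × 0.85 = 80.21 N·m clockwise.
Net moment of known loads = 408.3 N·m clockwise.
An unknown mass m at 3.332 m has arm 0.912 m; its moment is m·g·0.912 counterclockwise.
Balancing moments: m × 9.8 × 0.912 = 408.3, giving m = 408.3 / (9.8 × 0.912) = 45.7 kg.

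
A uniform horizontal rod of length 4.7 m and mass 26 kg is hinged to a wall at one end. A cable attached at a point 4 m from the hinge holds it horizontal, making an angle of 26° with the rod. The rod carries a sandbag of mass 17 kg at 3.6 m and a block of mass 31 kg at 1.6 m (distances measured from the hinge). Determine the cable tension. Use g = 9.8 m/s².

Take moments about the hinge.
Beam weight: 26 × 9.8 = 254.8 N down at 2.35 m → arm 2.35 m, τ = 254.8 × 2.35 = 598.8 N·m clockwise.
Sandbag: 17 × 9.8 = 166.6 N down at 3.6 m → arm 3.6 m, τ = 166.6 × 3.6 = 599.8 N·m clockwise.
Block: 31 × 9.8 = 303.8 N down at 1.6 m → arm 1.6 m, τ = 303.8 × 1.6 = 486.1 N·m clockwise.
Total clockwise load moment = 1685 N·m.
The cable tension T acts at 4 m; only its component perpendicular to the rod, T sinθ, produces torque. sin 26° = 0.4384.
Setting net torque to zero: T × 4 × 0.4384 = 1685 → T = 1685 / 1.754 = 961 N.

T ≈ 961 N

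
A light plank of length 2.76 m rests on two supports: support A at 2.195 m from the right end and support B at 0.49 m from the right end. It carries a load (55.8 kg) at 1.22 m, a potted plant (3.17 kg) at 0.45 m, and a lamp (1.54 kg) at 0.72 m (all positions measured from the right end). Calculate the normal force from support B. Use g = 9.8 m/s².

Sum moments about support A (its reaction then has zero moment arm).
Load: 55.8 × 9.8 = 546.8 N down at 1.22 m → arm 0.975 m, τ = 546.8 × 0.975 = 533.1 N·m clockwise.
Potted plant: 3.17 × 9.8 = 31.07 N down at 0.45 m → arm 1.745 m, τ = 31.07 × 1.745 = 54.22 N·m clockwise.
Lamp: 1.54 × 9.8 = 15.09 N down at 0.72 m → arm 1.475 m, τ = 15.09 × 1.475 = 22.26 N·m clockwise.
Net load moment about support A = 609.6 N·m clockwise.
Reaction R at support B is upward at 0.49 m, arm 1.705 m → moment R × 1.705 counterclockwise.
Στ = 0 ⇒ R × 1.705 = 609.6 ⇒ R = 358 N.

R_B ≈ 358 N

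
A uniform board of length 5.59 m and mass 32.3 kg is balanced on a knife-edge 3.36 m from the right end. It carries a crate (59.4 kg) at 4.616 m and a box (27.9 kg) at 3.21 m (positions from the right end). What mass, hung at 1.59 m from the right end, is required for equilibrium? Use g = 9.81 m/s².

Take moments about the knife-edge (at 3.36 m from the right end).
Beam weight: 32.3 × 9.81 = 316.9 N down at 2.795 m → arm 0.565 m, τ = 316.9 × 0.565 = 179 N·m clockwise.
Crate: 59.4 × 9.81 = 582.7 N down at 4.616 m → arm 1.256 m, τ = 582.7 × 1.256 = 731.9 N·m counterclockwise.
Box: 27.9 × 9.81 = 273.7 N down at 3.21 m → arm 0.15 m, τ = 273.7 × 0.15 = 41.05 N·m clockwise.
Net moment of known loads = 511.8 N·m counterclockwise.
An unknown mass m at 1.59 m has arm 1.77 m; its moment is m·g·1.77 clockwise.
Setting net torque to zero: m × 9.81 × 1.77 = 511.8 → m = 511.8 / (9.81 × 1.77) = 29.5 kg.

m ≈ 29.5 kg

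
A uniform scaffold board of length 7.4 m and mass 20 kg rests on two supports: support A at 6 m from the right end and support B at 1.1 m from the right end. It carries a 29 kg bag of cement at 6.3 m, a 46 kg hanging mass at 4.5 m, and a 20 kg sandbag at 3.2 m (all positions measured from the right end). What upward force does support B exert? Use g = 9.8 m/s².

Sum moments about support A (its reaction then has zero moment arm).
Beam weight: 20 × 9.8 = 196 N down at 3.7 m → arm 2.3 m, τ = 196 × 2.3 = 450.8 N·m clockwise.
Bag of cement: 29 × 9.8 = 284.2 N down at 6.3 m → arm 0.3 m, τ = 284.2 × 0.3 = 85.26 N·m counterclockwise.
Hanging mass: 46 × 9.8 = 450.8 N down at 4.5 m → arm 1.5 m, τ = 450.8 × 1.5 = 676.2 N·m clockwise.
Sandbag: 20 × 9.8 = 196 N down at 3.2 m → arm 2.8 m, τ = 196 × 2.8 = 548.8 N·m clockwise.
Net load moment about support A = 1591 N·m clockwise.
Reaction R at support B is upward at 1.1 m, arm 4.9 m → moment R × 4.9 counterclockwise.
Στ = 0 ⇒ R × 4.9 = 1591 ⇒ R = 325 N.

R_B ≈ 325 N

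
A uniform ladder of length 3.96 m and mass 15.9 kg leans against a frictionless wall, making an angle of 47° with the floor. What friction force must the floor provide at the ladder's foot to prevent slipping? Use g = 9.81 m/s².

Sum moments about the foot of the ladder (the floor normal and friction both act there and drop out).
Ladder weight 15.9×9.81 = 156 N acts at 1.98 m along the ladder; its horizontal arm is 1.98·cos47° = 1.35 m → τ = 210.6 N·m clockwise.
Wall normal N acts horizontally at the top; its moment arm is the height L sinθ = 3.96·sin47° = 2.896 m, counterclockwise.
For rotational equilibrium, N × 2.896 = 210.6, so N = 72.7 N.
ΣFx = 0: friction at the foot balances the wall's push, so f = N_wall = 72.7 N.

f ≈ 72.7 N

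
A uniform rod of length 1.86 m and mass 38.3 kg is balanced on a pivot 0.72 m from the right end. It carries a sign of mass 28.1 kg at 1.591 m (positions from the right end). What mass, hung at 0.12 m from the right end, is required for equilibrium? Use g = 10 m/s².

Take moments about the pivot (at 0.72 m from the right end).
Beam weight: 38.3 × 10 = 383 N down at 0.93 m → arm 0.21 m, τ = 383 × 0.21 = 80.43 N·m counterclockwise.
Sign: 28.1 × 10 = 281 N down at 1.591 m → arm 0.871 m, τ = 281 × 0.871 = 244.8 N·m counterclockwise.
Net moment of known loads = 325.2 N·m counterclockwise.
An unknown mass m at 0.12 m has arm 0.6 m; its moment is m·g·0.6 clockwise.
Balancing moments: m × 10 × 0.6 = 325.2, giving m = 325.2 / (10 × 0.6) = 54.2 kg.

m ≈ 54.2 kg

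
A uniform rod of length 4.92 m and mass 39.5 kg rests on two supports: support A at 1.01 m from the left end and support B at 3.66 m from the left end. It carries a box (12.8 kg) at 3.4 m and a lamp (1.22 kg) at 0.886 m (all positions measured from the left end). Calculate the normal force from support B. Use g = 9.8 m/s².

R_B ≈ 324 N

Sum moments about support A (its reaction then has zero moment arm).
Beam weight: 39.5 × 9.8 = 387.1 N down at 2.46 m → arm 1.45 m, τ = 387.1 × 1.45 = 561.3 N·m clockwise.
Box: 12.8 × 9.8 = 125.4 N down at 3.4 m → arm 2.39 m, τ = 125.4 × 2.39 = 299.7 N·m clockwise.
Lamp: 1.22 × 9.8 = 11.96 N down at 0.886 m → arm 0.124 m, τ = 11.96 × 0.124 = 1.483 N·m counterclockwise.
Net load moment about support A = 859.5 N·m clockwise.
Reaction R at support B is upward at 3.66 m, arm 2.65 m → moment R × 2.65 counterclockwise.
Στ = 0 ⇒ R × 2.65 = 859.5 ⇒ R = 324 N.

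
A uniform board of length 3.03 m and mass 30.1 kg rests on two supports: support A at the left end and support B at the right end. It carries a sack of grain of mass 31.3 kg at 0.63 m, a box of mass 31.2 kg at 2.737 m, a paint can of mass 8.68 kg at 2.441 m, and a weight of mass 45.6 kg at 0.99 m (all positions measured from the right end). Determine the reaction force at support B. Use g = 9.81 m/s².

Sum moments about support A (its reaction then has zero moment arm).
Beam weight: 30.1 × 9.81 = 295.3 N down at 1.515 m → arm 1.515 m, τ = 295.3 × 1.515 = 447.4 N·m clockwise.
Sack of grain: 31.3 × 9.81 = 307.1 N down at 0.63 m → arm 2.4 m, τ = 307.1 × 2.4 = 737 N·m clockwise.
Box: 31.2 × 9.81 = 306.1 N down at 2.737 m → arm 0.293 m, τ = 306.1 × 0.293 = 89.69 N·m clockwise.
Paint can: 8.68 × 9.81 = 85.15 N down at 2.441 m → arm 0.589 m, τ = 85.15 × 0.589 = 50.15 N·m clockwise.
Weight: 45.6 × 9.81 = 447.3 N down at 0.99 m → arm 2.04 m, τ = 447.3 × 2.04 = 912.5 N·m clockwise.
Net load moment about support A = 2237 N·m clockwise.
Reaction R at support B is upward at 0 m, arm 3.03 m → moment R × 3.03 counterclockwise.
Setting net torque to zero: R × 3.03 = 2237 → R = 738 N.

R_B ≈ 738 N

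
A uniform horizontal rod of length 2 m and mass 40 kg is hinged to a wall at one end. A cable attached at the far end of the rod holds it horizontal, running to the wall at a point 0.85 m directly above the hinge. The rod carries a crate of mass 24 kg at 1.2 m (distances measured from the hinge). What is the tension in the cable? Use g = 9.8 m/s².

Take moments about the hinge.
Beam weight: 40 × 9.8 = 392 N down at 1 m → arm 1 m, τ = 392 × 1 = 392 N·m clockwise.
Crate: 24 × 9.8 = 235.2 N down at 1.2 m → arm 1.2 m, τ = 235.2 × 1.2 = 282.2 N·m clockwise.
Total clockwise load moment = 674.2 N·m.
The cable tension T acts at 2 m; only its component perpendicular to the rod, T sinθ, produces torque. sinθ = h/√(h²+d²) = 0.85/√(0.85²+2²) = 0.3911.
For rotational equilibrium, T × 2 × 0.3911 = 674.2, so T = 674.2 / 0.7822 = 862 N.

T ≈ 862 N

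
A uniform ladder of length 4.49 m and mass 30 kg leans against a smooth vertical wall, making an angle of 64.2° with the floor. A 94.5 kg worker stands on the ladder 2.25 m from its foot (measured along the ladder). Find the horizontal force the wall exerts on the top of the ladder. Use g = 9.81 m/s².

About the foot of the ladder:
Ladder weight 30×9.81 = 294.3 N acts at 2.245 m along the ladder; its horizontal arm is 2.245·cos64.2° = 0.9771 m → τ = 287.6 N·m clockwise.
Worker: 94.5×9.81 = 927 N at 2.25 m → arm 0.9793 m → τ = 907.8 N·m clockwise.
Wall normal N acts horizontally at the top; its moment arm is the height L sinθ = 4.49·sin64.2° = 4.042 m, counterclockwise.
Στ = 0 ⇒ N × 4.042 = 1195 ⇒ N = 296 N.

N_wall ≈ 296 N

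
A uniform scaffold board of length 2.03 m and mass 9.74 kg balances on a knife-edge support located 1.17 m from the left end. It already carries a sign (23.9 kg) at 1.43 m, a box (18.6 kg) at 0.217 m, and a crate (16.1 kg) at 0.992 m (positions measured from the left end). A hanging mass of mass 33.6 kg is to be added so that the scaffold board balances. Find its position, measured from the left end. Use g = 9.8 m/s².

x ≈ 1.64 m from the left end

Choose the knife-edge support (at 1.17 m from the left end) as the axis so the support reaction has zero arm there.
Beam weight: 9.74 × 9.8 = 95.45 N down at 1.015 m → arm 0.155 m, τ = 95.45 × 0.155 = 14.79 N·m counterclockwise.
Sign: 23.9 × 9.8 = 234.2 N down at 1.43 m → arm 0.26 m, τ = 234.2 × 0.26 = 60.89 N·m clockwise.
Box: 18.6 × 9.8 = 182.3 N down at 0.217 m → arm 0.953 m, τ = 182.3 × 0.953 = 173.7 N·m counterclockwise.
Crate: 16.1 × 9.8 = 157.8 N down at 0.992 m → arm 0.178 m, τ = 157.8 × 0.178 = 28.09 N·m counterclockwise.
Net moment of existing loads = 155.7 N·m counterclockwise.
The hanging mass weighs 33.6 × 9.8 = 329.3 N and must supply an equal clockwise moment, so its lever arm about the knife-edge support is 155.7 / 329.3 = 0.473 m.
That puts it at 1.17 + 0.473 = 1.64 m from the left end.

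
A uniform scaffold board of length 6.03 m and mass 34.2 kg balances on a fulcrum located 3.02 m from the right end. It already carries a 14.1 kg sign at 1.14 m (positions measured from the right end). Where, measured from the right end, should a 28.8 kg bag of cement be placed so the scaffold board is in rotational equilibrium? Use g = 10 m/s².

Taking torques about the fulcrum (at 3.02 m from the right end):
Beam weight: 34.2 × 10 = 342 N down at 3.015 m → arm 0.005 m, τ = 342 × 0.005 = 1.71 N·m clockwise.
Sign: 14.1 × 10 = 141 N down at 1.14 m → arm 1.88 m, τ = 141 × 1.88 = 265.1 N·m clockwise.
Net moment of existing loads = 266.8 N·m clockwise.
The bag of cement weighs 28.8 × 10 = 288 N and must supply an equal counterclockwise moment, so its lever arm about the fulcrum is 266.8 / 288 = 0.926 m.
That puts it at 3.02 + 0.926 = 3.95 m from the right end.

x ≈ 3.95 m from the right end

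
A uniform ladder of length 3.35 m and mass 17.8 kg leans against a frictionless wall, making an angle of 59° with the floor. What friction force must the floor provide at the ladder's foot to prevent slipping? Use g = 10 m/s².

f ≈ 53.5 N

Sum moments about the foot of the ladder (the floor normal and friction both act there and drop out).
Ladder weight 17.8×10 = 178 N acts at 1.675 m along the ladder; its horizontal arm is 1.675·cos59° = 0.8627 m → τ = 153.6 N·m clockwise.
Wall normal N acts horizontally at the top; its moment arm is the height L sinθ = 3.35·sin59° = 2.872 m, counterclockwise.
Στ = 0 ⇒ N × 2.872 = 153.6 ⇒ N = 53.5 N.
ΣFx = 0: friction at the foot balances the wall's push, so f = N_wall = 53.5 N.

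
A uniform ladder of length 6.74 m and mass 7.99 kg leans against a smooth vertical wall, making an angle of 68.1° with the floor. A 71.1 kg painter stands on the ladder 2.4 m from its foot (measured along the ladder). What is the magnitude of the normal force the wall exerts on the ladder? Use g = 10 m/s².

Sum moments about the foot of the ladder (the floor normal and friction both act there and drop out).
Ladder weight 7.99×10 = 79.9 N acts at 3.37 m along the ladder; its horizontal arm is 3.37·cos68.1° = 1.257 m → τ = 100.4 N·m clockwise.
Painter: 71.1×10 = 711 N at 2.4 m → arm 0.8952 m → τ = 636.5 N·m clockwise.
Wall normal N acts horizontally at the top; its moment arm is the height L sinθ = 6.74·sin68.1° = 6.254 m, counterclockwise.
Setting net torque to zero: N × 6.254 = 736.9 → N = 118 N.

N_wall ≈ 118 N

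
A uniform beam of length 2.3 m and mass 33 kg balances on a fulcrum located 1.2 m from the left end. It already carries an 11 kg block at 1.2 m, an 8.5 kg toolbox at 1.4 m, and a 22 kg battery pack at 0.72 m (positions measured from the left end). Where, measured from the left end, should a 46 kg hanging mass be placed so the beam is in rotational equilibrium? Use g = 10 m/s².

Taking torques about the fulcrum (at 1.2 m from the left end):
Beam weight: 33 × 10 = 330 N down at 1.15 m → arm 0.05 m, τ = 330 × 0.05 = 16.5 N·m counterclockwise.
Block: acts at the fulcrum, moment arm 0 → no torque.
Toolbox: 8.5 × 10 = 85 N down at 1.4 m → arm 0.2 m, τ = 85 × 0.2 = 17 N·m clockwise.
Battery pack: 22 × 10 = 220 N down at 0.72 m → arm 0.48 m, τ = 220 × 0.48 = 105.6 N·m counterclockwise.
Net moment of existing loads = 105.1 N·m counterclockwise.
The hanging mass weighs 46 × 10 = 460 N and must supply an equal clockwise moment, so its lever arm about the fulcrum is 105.1 / 460 = 0.228 m.
That puts it at 1.2 + 0.228 = 1.43 m from the left end.

x ≈ 1.43 m from the left end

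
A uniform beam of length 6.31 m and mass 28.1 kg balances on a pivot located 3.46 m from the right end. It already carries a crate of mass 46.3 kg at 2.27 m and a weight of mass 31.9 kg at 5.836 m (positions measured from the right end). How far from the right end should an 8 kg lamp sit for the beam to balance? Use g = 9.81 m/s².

x ≈ 1.94 m from the right end

Take moments about the pivot (at 3.46 m from the right end).
Beam weight: 28.1 × 9.81 = 275.7 N down at 3.155 m → arm 0.305 m, τ = 275.7 × 0.305 = 84.09 N·m clockwise.
Crate: 46.3 × 9.81 = 454.2 N down at 2.27 m → arm 1.19 m, τ = 454.2 × 1.19 = 540.5 N·m clockwise.
Weight: 31.9 × 9.81 = 312.9 N down at 5.836 m → arm 2.376 m, τ = 312.9 × 2.376 = 743.5 N·m counterclockwise.
Net moment of existing loads = 118.9 N·m counterclockwise.
The lamp weighs 8 × 9.81 = 78.48 N and must supply an equal clockwise moment, so its lever arm about the pivot is 118.9 / 78.48 = 1.52 m.
That puts it at 3.46 − 1.52 = 1.94 m from the right end.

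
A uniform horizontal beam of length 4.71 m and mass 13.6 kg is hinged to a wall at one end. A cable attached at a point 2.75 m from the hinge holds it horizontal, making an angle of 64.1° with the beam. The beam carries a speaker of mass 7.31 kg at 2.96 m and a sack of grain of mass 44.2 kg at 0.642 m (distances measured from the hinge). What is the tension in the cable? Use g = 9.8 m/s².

T ≈ 325 N

Take moments about the hinge.
Beam weight: 13.6 × 9.8 = 133.3 N down at 2.355 m → arm 2.355 m, τ = 133.3 × 2.355 = 313.9 N·m clockwise.
Speaker: 7.31 × 9.8 = 71.64 N down at 2.96 m → arm 2.96 m, τ = 71.64 × 2.96 = 212.1 N·m clockwise.
Sack of grain: 44.2 × 9.8 = 433.2 N down at 0.642 m → arm 0.642 m, τ = 433.2 × 0.642 = 278.1 N·m clockwise.
Total clockwise load moment = 804.1 N·m.
The cable tension T acts at 2.75 m; only its component perpendicular to the beam, T sinθ, produces torque. sin 64.1° = 0.8996.
For rotational equilibrium, T × 2.75 × 0.8996 = 804.1, so T = 804.1 / 2.474 = 325 N.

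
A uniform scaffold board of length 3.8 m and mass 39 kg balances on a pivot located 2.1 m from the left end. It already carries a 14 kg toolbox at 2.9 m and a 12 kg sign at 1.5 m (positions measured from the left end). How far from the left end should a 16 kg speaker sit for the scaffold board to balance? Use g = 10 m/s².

x ≈ 2.34 m from the left end

Taking torques about the pivot (at 2.1 m from the left end):
Beam weight: 39 × 10 = 390 N down at 1.9 m → arm 0.2 m, τ = 390 × 0.2 = 78 N·m counterclockwise.
Toolbox: 14 × 10 = 140 N down at 2.9 m → arm 0.8 m, τ = 140 × 0.8 = 112 N·m clockwise.
Sign: 12 × 10 = 120 N down at 1.5 m → arm 0.6 m, τ = 120 × 0.6 = 72 N·m counterclockwise.
Net moment of existing loads = 38 N·m counterclockwise.
The speaker weighs 16 × 10 = 160 N and must supply an equal clockwise moment, so its lever arm about the pivot is 38 / 160 = 0.237 m.
That puts it at 2.1 + 0.237 = 2.34 m from the left end.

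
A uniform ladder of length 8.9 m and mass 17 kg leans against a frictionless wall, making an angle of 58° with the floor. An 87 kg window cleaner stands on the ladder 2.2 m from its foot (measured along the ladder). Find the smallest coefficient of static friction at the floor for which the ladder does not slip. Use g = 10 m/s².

Take moments about the foot of the ladder.
Ladder weight 17×10 = 170 N acts at 4.45 m along the ladder; its horizontal arm is 4.45·cos58° = 2.358 m → τ = 400.9 N·m clockwise.
Window cleaner: 87×10 = 870 N at 2.2 m → arm 1.166 m → τ = 1014 N·m clockwise.
Wall normal N acts horizontally at the top; its moment arm is the height L sinθ = 8.9·sin58° = 7.548 m, counterclockwise.
Στ = 0 ⇒ N × 7.548 = 1415 ⇒ N = 187.5 N.
ΣFx = 0 ⇒ f = N_wall = 187.5 N. ΣFy = 0 ⇒ N_floor = 1040 N.
μ_min = f / N_floor = 187.5 / 1040 = 0.18.

μ_min ≈ 0.18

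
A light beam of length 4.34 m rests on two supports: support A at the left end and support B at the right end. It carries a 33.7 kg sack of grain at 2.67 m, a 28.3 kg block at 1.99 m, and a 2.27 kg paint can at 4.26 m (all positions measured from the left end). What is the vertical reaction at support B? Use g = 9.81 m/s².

R_B ≈ 353 N

Choose support A as the axis so its reaction then has zero moment arm.
Sack of grain: 33.7 × 9.81 = 330.6 N down at 2.67 m → arm 2.67 m, τ = 330.6 × 2.67 = 882.7 N·m clockwise.
Block: 28.3 × 9.81 = 277.6 N down at 1.99 m → arm 1.99 m, τ = 277.6 × 1.99 = 552.4 N·m clockwise.
Paint can: 2.27 × 9.81 = 22.27 N down at 4.26 m → arm 4.26 m, τ = 22.27 × 4.26 = 94.87 N·m clockwise.
Net load moment about support A = 1530 N·m clockwise.
Reaction R at support B is upward at 4.34 m, arm 4.34 m → moment R × 4.34 counterclockwise.
Balancing moments: R × 4.34 = 1530, giving R = 353 N.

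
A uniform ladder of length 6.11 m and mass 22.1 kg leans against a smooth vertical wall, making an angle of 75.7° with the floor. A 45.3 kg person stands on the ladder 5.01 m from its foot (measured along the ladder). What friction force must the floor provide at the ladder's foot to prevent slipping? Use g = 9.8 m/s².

Taking torques about the foot of the ladder:
Ladder weight 22.1×9.8 = 216.6 N acts at 3.055 m along the ladder; its horizontal arm is 3.055·cos75.7° = 0.7546 m → τ = 163.4 N·m clockwise.
Person: 45.3×9.8 = 443.9 N at 5.01 m → arm 1.237 m → τ = 549.1 N·m clockwise.
Wall normal N acts horizontally at the top; its moment arm is the height L sinθ = 6.11·sin75.7° = 5.921 m, counterclockwise.
Στ = 0 ⇒ N × 5.921 = 712.5 ⇒ N = 120 N.
ΣFx = 0: friction at the foot balances the wall's push, so f = N_wall = 120 N.

f ≈ 120 N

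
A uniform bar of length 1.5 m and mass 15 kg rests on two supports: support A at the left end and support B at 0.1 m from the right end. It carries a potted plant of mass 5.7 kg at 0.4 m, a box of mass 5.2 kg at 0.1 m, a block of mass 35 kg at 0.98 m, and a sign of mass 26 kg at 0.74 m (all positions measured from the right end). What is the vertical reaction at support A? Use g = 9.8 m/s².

R_A ≈ 412 N

About support B:
Beam weight: 15 × 9.8 = 147 N down at 0.75 m → arm 0.65 m, τ = 147 × 0.65 = 95.55 N·m counterclockwise.
Potted plant: 5.7 × 9.8 = 55.86 N down at 0.4 m → arm 0.3 m, τ = 55.86 × 0.3 = 16.76 N·m counterclockwise.
Box: acts at the support B, moment arm 0 → no torque.
Block: 35 × 9.8 = 343 N down at 0.98 m → arm 0.88 m, τ = 343 × 0.88 = 301.8 N·m counterclockwise.
Sign: 26 × 9.8 = 254.8 N down at 0.74 m → arm 0.64 m, τ = 254.8 × 0.64 = 163.1 N·m counterclockwise.
Net load moment about support B = 577.2 N·m counterclockwise.
Reaction R at support A is upward at 1.5 m, arm 1.4 m → moment R × 1.4 clockwise.
For rotational equilibrium, R × 1.4 = 577.2, so R = 412 N.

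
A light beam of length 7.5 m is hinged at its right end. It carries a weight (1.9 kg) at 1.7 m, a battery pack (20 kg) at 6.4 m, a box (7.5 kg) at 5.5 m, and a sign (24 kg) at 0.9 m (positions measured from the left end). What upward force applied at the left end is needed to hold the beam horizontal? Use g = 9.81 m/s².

F ≈ 270 N

Taking torques about the right end:
Weight: 1.9 × 9.81 = 18.64 N down at 1.7 m → arm 5.8 m, τ = 18.64 × 5.8 = 108.1 N·m counterclockwise.
Battery pack: 20 × 9.81 = 196.2 N down at 6.4 m → arm 1.1 m, τ = 196.2 × 1.1 = 215.8 N·m counterclockwise.
Box: 7.5 × 9.81 = 73.58 N down at 5.5 m → arm 2 m, τ = 73.58 × 2 = 147.2 N·m counterclockwise.
Sign: 24 × 9.81 = 235.4 N down at 0.9 m → arm 6.6 m, τ = 235.4 × 6.6 = 1554 N·m counterclockwise.
Net moment of the loads = 2025 N·m counterclockwise.
The upward force F acts at the left end, arm 7.5 m, giving F × 7.5 clockwise.
Setting net torque to zero: F × 7.5 = 2025 → F = 2025 / 7.5 = 270 N.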